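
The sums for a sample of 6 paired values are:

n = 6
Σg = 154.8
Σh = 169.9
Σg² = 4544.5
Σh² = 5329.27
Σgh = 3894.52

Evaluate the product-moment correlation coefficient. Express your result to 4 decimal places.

r = (nΣgh − ΣgΣh) / √[(nΣg² − (Σg)²)(nΣh² − (Σh)²)]
Numerator: 6×3894.52 − 154.8×169.9 = -2933.4
Denominator: √[(27267 − 23963.04)(31975.62 − 28866.01)] = √[3303.96 × 3109.61] = 3205.3123
r = -2933.4 / 3205.3123 ≈ -0.9152

-0.9152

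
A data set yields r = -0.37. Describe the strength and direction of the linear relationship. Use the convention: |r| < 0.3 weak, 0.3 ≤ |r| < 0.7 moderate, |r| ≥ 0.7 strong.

moderate negative

r = -0.37 < 0 so the relationship is negative.
|r| = 0.37, which falls in the moderate range.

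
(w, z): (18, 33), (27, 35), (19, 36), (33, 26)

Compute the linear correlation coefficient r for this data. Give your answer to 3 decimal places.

-0.746

n = 4, Σw = 97, Σz = 130, Σw² = 2503, Σz² = 4286, Σwz = 3081
nΣwz − ΣwΣz = 12324 − 12610 = -286
nΣw² − (Σw)² = 10012 − 9409 = 603; nΣz² − (Σz)² = 17144 − 16900 = 244
r = -286 / √(603 × 244) = -286 / 383.5779 ≈ -0.746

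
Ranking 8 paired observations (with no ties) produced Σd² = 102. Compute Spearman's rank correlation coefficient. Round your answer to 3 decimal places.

-0.214

ρ = 1 − 6Σd² / [n(n²−1)] = 1 − 6×102 / (8×63)
  = 1 − 612/504 = 1 − 1.2143 ≈ -0.214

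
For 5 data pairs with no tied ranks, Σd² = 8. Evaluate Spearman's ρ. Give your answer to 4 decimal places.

ρ = 1 − 6Σd² / [n(n²−1)] = 1 − 6×8 / (5×24)
  = 1 − 48/120 = 1 − 0.40000 ≈ 0.6000

0.6000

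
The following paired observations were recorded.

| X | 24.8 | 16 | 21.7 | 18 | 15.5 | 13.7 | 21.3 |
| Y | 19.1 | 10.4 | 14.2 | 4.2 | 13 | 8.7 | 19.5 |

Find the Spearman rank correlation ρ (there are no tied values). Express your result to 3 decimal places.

0.643

Rank X: 7, 3, 6, 4, 2, 1, 5
Rank Y: 6, 3, 5, 1, 4, 2, 7
d = rank(X) − rank(Y): 1, 0, 1, 3, -2, -1, -2; Σd² = 20
ρ = 1 − 6Σd² / [n(n²−1)] = 1 − 6×20 / (7×48) = 1 − 120/336 ≈ 0.643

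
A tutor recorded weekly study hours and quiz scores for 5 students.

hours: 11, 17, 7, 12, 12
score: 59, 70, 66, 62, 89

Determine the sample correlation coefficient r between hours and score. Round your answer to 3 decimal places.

n = 5, Σx = 59, Σy = 346, Σx² = 747, Σy² = 24502, Σxy = 4113
nΣxy − ΣxΣy = 20565 − 20414 = 151
nΣx² − (Σx)² = 3735 − 3481 = 254; nΣy² − (Σy)² = 122510 − 119716 = 2794
r = 151 / √(254 × 2794) = 151 / 842.4227 ≈ 0.179

0.179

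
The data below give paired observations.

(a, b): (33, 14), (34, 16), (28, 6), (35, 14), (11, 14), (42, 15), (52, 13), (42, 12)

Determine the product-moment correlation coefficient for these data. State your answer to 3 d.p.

n = 8, Σa = 277, Σb = 104, Σa² = 10607, Σb² = 1418, Σab = 3628
nΣab − ΣaΣb = 29024 − 28808 = 216
nΣa² − (Σa)² = 84856 − 76729 = 8127; nΣb² − (Σb)² = 11344 − 10816 = 528
r = 216 / √(8127 × 528) = 216 / 2071.4864 ≈ 0.104

0.104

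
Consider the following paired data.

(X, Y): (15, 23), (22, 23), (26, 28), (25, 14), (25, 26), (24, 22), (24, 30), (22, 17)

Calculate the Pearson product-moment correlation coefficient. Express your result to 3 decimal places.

0.114

n = 8, ΣX = 183, ΣY = 183, ΣX² = 4271, ΣY² = 4387, ΣXY = 4201
nΣXY − ΣXΣY = 33608 − 33489 = 119
nΣX² − (ΣX)² = 34168 − 33489 = 679; nΣY² − (ΣY)² = 35096 − 33489 = 1607
r = 119 / √(679 × 1607) = 119 / 1044.5827 ≈ 0.114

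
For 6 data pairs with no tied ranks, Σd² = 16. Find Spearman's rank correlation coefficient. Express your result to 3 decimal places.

0.543

ρ = 1 − 6Σd² / [n(n²−1)] = 1 − 6×16 / (6×35)
  = 1 − 96/210 = 1 − 0.4571 ≈ 0.543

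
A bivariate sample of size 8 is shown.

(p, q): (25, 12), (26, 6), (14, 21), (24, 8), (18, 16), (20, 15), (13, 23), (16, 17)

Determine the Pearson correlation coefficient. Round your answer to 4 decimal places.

-0.9553

n = 8, Σp = 156, Σq = 118, Σp² = 3222, Σq² = 1984, Σpq = 2101
nΣpq − ΣpΣq = 16808 − 18408 = -1600
nΣp² − (Σp)² = 25776 − 24336 = 1440; nΣq² − (Σq)² = 15872 − 13924 = 1948
r = -1600 / √(1440 × 1948) = -1600 / 1674.8492 ≈ -0.9553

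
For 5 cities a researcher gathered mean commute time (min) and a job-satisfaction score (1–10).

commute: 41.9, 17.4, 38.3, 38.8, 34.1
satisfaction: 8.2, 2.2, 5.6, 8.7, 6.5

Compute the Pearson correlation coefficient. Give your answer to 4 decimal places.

0.9105

n = 5, Σx = 170.5, Σy = 31.2, Σx² = 6193.51, Σy² = 221.38, Σxy = 1155.55
nΣxy − ΣxΣy = 5777.75 − 5319.6 = 458.15
nΣx² − (Σx)² = 30967.55 − 29070.25 = 1897.3; nΣy² − (Σy)² = 1106.9 − 973.44 = 133.46
r = 458.15 / √(1897.3 × 133.46) = 458.15 / 503.2034 ≈ 0.9105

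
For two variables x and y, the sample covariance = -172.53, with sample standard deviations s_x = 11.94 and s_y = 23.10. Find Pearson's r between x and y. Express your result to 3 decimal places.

-0.626

r = Cov(x,y) / (s_x · s_y) = -172.53 / (11.94 × 23.10)
  = -172.53 / 275.8140 ≈ -0.626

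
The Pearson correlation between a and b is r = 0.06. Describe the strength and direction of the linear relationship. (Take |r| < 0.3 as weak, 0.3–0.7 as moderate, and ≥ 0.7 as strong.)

weak positive

r = 0.06 > 0 so the relationship is positive.
|r| = 0.06, which falls in the weak range.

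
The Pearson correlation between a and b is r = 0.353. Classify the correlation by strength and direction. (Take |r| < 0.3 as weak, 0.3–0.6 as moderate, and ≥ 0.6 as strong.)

r = 0.353 > 0 so the relationship is positive.
|r| = 0.353, which falls in the moderate range.

moderate positive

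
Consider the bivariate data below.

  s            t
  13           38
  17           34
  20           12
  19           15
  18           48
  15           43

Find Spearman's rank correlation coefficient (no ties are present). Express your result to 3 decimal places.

-0.600

Rank s: 1, 3, 6, 5, 4, 2
Rank t: 4, 3, 1, 2, 6, 5
d = rank(s) − rank(t): -3, 0, 5, 3, -2, -3; Σd² = 56
ρ = 1 − 6Σd² / [n(n²−1)] = 1 − 6×56 / (6×35) = 1 − 336/210 ≈ -0.600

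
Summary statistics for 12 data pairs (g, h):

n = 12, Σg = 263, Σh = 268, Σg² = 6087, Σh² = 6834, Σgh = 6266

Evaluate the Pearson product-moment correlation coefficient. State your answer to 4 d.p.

r = (nΣgh − ΣgΣh) / √[(nΣg² − (Σg)²)(nΣh² − (Σh)²)]
Numerator: 12×6266 − 263×268 = 4708
Denominator: √[(73044 − 69169)(82008 − 71824)] = √[3875 × 10184] = 6281.9583
r = 4708 / 6281.9583 ≈ 0.7494

0.7494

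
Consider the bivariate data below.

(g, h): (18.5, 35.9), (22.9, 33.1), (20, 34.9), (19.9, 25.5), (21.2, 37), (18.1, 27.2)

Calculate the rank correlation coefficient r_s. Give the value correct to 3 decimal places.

0.314

Rank g: 2, 6, 4, 3, 5, 1
Rank h: 5, 3, 4, 1, 6, 2
d = rank(g) − rank(h): -3, 3, 0, 2, -1, -1; Σd² = 24
ρ = 1 − 6Σd² / [n(n²−1)] = 1 − 6×24 / (6×35) = 1 − 144/210 ≈ 0.314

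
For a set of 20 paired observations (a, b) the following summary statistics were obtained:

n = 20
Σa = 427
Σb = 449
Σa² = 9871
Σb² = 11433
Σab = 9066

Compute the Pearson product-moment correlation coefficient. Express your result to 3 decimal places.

-0.515

r = (nΣab − ΣaΣb) / √[(nΣa² − (Σa)²)(nΣb² − (Σb)²)]
Numerator: 20×9066 − 427×449 = -10403
Denominator: √[(197420 − 182329)(228660 − 201601)] = √[15091 × 27059] = 20207.6067
r = -10403 / 20207.6067 ≈ -0.515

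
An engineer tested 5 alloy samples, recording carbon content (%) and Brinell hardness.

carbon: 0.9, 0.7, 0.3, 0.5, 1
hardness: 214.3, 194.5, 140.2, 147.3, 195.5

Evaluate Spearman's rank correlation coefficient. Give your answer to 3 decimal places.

Rank carbon: 4, 3, 1, 2, 5
Rank hardness: 5, 3, 1, 2, 4
d = rank(carbon) − rank(hardness): -1, 0, 0, 0, 1; Σd² = 2
ρ = 1 − 6Σd² / [n(n²−1)] = 1 − 6×2 / (5×24) = 1 − 12/120 ≈ 0.900

0.900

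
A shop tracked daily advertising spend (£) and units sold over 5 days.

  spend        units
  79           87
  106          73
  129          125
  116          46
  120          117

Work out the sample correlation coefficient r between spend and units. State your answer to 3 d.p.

0.335

n = 5, Σx = 550, Σy = 448, Σx² = 61974, Σy² = 44328, Σxy = 50112
nΣxy − ΣxΣy = 250560 − 246400 = 4160
nΣx² − (Σx)² = 309870 − 302500 = 7370; nΣy² − (Σy)² = 221640 − 200704 = 20936
r = 4160 / √(7370 × 20936) = 4160 / 12421.6875 ≈ 0.335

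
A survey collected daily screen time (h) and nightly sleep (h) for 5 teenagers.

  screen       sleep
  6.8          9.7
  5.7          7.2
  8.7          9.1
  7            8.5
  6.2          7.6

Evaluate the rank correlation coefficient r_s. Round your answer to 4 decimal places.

Rank screen: 3, 1, 5, 4, 2
Rank sleep: 5, 1, 4, 3, 2
d = rank(screen) − rank(sleep): -2, 0, 1, 1, 0; Σd² = 6
ρ = 1 − 6Σd² / [n(n²−1)] = 1 − 6×6 / (5×24) = 1 − 36/120 ≈ 0.7000

0.7000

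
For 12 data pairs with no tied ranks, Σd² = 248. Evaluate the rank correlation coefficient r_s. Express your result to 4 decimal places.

ρ = 1 − 6Σd² / [n(n²−1)] = 1 − 6×248 / (12×143)
  = 1 − 1488/1716 = 1 − 0.86713 ≈ 0.1329

0.1329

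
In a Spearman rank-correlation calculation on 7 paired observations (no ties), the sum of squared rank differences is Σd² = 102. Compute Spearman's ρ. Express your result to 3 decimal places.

ρ = 1 − 6Σd² / [n(n²−1)] = 1 − 6×102 / (7×48)
  = 1 − 612/336 = 1 − 1.8214 ≈ -0.821

-0.821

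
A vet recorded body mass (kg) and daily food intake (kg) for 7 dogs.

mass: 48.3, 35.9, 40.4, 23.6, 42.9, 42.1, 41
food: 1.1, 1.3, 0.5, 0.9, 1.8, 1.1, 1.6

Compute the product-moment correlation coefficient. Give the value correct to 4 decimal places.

n = 7, Σx = 274.2, Σy = 8.3, Σx² = 11104.64, Σy² = 10.97, Σxy = 330.37
nΣxy − ΣxΣy = 2312.59 − 2275.86 = 36.73
nΣx² − (Σx)² = 77732.48 − 75185.64 = 2546.84; nΣy² − (Σy)² = 76.79 − 68.89 = 7.9
r = 36.73 / √(2546.84 × 7.9) = 36.73 / 141.8451 ≈ 0.2589

0.2589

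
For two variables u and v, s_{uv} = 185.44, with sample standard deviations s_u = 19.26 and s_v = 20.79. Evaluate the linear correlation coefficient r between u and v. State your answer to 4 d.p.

r = Cov(u,v) / (s_u · s_v) = 185.44 / (19.26 × 20.79)
  = 185.44 / 400.4154 ≈ 0.4631

0.4631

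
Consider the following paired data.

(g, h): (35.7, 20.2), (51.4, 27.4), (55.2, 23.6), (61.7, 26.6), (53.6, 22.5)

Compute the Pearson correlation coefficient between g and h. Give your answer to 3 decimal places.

n = 5, Σg = 257.6, Σh = 120.3, Σg² = 13643.34, Σh² = 2929.57, Σgh = 6279.44
nΣgh − ΣgΣh = 31397.2 − 30989.28 = 407.92
nΣg² − (Σg)² = 68216.7 − 66357.76 = 1858.94; nΣh² − (Σh)² = 14647.85 − 14472.09 = 175.76
r = 407.92 / √(1858.94 × 175.76) = 407.92 / 571.6006 ≈ 0.714

0.714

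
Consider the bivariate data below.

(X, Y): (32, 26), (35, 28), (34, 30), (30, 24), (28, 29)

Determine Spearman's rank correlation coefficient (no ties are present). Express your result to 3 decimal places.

0.200

Rank X: 3, 5, 4, 2, 1
Rank Y: 2, 3, 5, 1, 4
d = rank(X) − rank(Y): 1, 2, -1, 1, -3; Σd² = 16
ρ = 1 − 6Σd² / [n(n²−1)] = 1 − 6×16 / (5×24) = 1 − 96/120 ≈ 0.200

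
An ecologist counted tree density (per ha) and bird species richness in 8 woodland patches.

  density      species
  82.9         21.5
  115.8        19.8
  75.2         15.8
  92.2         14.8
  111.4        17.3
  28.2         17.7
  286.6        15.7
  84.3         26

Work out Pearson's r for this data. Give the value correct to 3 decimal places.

n = 8, Σx = 876.6, Σy = 148.6, Σx² = 136889.18, Σy² = 2858.04, Σxy = 15745.69
nΣxy − ΣxΣy = 125965.52 − 130262.76 = -4297.24
nΣx² − (Σx)² = 1095113.44 − 768427.56 = 326685.88; nΣy² − (Σy)² = 22864.32 − 22081.96 = 782.36
r = -4297.24 / √(326685.88 × 782.36) = -4297.24 / 15987.0562 ≈ -0.269

-0.269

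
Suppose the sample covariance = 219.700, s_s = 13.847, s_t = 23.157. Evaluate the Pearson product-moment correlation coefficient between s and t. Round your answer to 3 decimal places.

r = Cov(s,t) / (s_s · s_t) = 219.700 / (13.847 × 23.157)
  = 219.700 / 320.6550 ≈ 0.685

0.685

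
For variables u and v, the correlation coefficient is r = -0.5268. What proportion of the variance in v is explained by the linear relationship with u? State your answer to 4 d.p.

r² = (-0.5268)² = 0.2775

0.2775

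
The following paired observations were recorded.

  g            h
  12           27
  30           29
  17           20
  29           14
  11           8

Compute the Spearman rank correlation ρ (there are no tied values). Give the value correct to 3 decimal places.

Rank g: 2, 5, 3, 4, 1
Rank h: 4, 5, 3, 2, 1
d = rank(g) − rank(h): -2, 0, 0, 2, 0; Σd² = 8
ρ = 1 − 6Σd² / [n(n²−1)] = 1 − 6×8 / (5×24) = 1 − 48/120 ≈ 0.600

0.600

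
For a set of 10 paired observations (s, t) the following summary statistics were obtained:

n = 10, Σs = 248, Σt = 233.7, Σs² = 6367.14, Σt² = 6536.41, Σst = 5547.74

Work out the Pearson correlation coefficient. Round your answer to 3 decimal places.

-0.514

r = (nΣst − ΣsΣt) / √[(nΣs² − (Σs)²)(nΣt² − (Σt)²)]
Numerator: 10×5547.74 − 248×233.7 = -2480.2
Denominator: √[(63671.4 − 61504)(65364.1 − 54615.69)] = √[2167.4 × 10748.41] = 4826.6038
r = -2480.2 / 4826.6038 ≈ -0.514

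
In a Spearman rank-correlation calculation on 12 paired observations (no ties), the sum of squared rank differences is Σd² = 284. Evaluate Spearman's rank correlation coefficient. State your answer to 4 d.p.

0.0070

ρ = 1 − 6Σd² / [n(n²−1)] = 1 − 6×284 / (12×143)
  = 1 − 1704/1716 = 1 − 0.99301 ≈ 0.0070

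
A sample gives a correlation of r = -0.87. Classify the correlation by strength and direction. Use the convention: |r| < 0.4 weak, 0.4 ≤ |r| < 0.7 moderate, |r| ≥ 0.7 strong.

r = -0.87 < 0 so the relationship is negative.
|r| = 0.87, which falls in the strong range.

strong negative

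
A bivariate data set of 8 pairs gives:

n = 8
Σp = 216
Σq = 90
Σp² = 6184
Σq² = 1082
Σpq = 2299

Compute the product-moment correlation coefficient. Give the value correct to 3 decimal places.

-0.838

r = (nΣpq − ΣpΣq) / √[(nΣp² − (Σp)²)(nΣq² − (Σq)²)]
Numerator: 8×2299 − 216×90 = -1048
Denominator: √[(49472 − 46656)(8656 − 8100)] = √[2816 × 556] = 1251.2777
r = -1048 / 1251.2777 ≈ -0.838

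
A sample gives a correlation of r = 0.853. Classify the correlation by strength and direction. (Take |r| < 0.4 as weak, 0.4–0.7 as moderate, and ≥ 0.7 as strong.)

r = 0.853 > 0 so the relationship is positive.
|r| = 0.853, which falls in the strong range.

strong positive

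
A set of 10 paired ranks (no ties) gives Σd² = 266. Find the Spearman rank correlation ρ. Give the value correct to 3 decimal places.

ρ = 1 − 6Σd² / [n(n²−1)] = 1 − 6×266 / (10×99)
  = 1 − 1596/990 = 1 − 1.6121 ≈ -0.612

-0.612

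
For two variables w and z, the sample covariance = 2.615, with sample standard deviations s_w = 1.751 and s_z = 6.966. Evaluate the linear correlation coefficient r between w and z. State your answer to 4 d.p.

0.2144

r = Cov(w,z) / (s_w · s_z) = 2.615 / (1.751 × 6.966)
  = 2.615 / 12.1975 ≈ 0.2144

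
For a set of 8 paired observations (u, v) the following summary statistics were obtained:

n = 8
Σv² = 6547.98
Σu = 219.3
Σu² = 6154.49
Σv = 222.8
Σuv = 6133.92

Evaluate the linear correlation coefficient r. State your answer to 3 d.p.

0.119

r = (nΣuv − ΣuΣv) / √[(nΣu² − (Σu)²)(nΣv² − (Σv)²)]
Numerator: 8×6133.92 − 219.3×222.8 = 211.32
Denominator: √[(49235.92 − 48092.49)(52383.84 − 49639.84)] = √[1143.43 × 2744] = 1771.3193
r = 211.32 / 1771.3193 ≈ 0.119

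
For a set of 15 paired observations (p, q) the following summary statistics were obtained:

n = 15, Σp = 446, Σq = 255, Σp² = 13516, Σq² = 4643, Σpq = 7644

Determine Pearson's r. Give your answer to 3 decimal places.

r = (nΣpq − ΣpΣq) / √[(nΣp² − (Σp)²)(nΣq² − (Σq)²)]
Numerator: 15×7644 − 446×255 = 930
Denominator: √[(202740 − 198916)(69645 − 65025)] = √[3824 × 4620] = 4203.1988
r = 930 / 4203.1988 ≈ 0.221

0.221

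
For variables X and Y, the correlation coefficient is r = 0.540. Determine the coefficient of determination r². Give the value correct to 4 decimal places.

0.2916

r² = (0.540)² = 0.2916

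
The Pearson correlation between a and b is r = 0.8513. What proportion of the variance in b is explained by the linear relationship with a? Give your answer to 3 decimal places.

0.725

r² = (0.8513)² = 0.725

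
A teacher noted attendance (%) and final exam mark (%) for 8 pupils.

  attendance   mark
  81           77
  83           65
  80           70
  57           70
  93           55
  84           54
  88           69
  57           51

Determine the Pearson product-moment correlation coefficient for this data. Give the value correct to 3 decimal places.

n = 8, Σx = 623, Σy = 511, Σx² = 49797, Σy² = 33257, Σxy = 39852
nΣxy − ΣxΣy = 318816 − 318353 = 463
nΣx² − (Σx)² = 398376 − 388129 = 10247; nΣy² − (Σy)² = 266056 − 261121 = 4935
r = 463 / √(10247 × 4935) = 463 / 7111.1845 ≈ 0.065

0.065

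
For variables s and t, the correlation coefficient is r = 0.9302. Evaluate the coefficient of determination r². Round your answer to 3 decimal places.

0.865

r² = (0.9302)² = 0.865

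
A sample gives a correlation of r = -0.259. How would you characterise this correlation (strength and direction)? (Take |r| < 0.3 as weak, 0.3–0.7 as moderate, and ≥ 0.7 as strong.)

weak negative

r = -0.259 < 0 so the relationship is negative.
|r| = 0.259, which falls in the weak range.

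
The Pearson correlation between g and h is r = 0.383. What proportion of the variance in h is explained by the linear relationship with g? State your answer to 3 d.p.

r² = (0.383)² = 0.147

0.147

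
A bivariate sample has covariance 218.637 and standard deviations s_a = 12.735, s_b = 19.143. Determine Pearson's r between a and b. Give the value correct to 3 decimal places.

r = Cov(a,b) / (s_a · s_b) = 218.637 / (12.735 × 19.143)
  = 218.637 / 243.7861 ≈ 0.897

0.897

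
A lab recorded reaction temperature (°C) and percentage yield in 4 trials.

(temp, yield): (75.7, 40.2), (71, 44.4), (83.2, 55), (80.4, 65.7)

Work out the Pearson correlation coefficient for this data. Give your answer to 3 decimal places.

n = 4, Σx = 310.3, Σy = 205.3, Σx² = 24157.89, Σy² = 10928.89, Σxy = 16053.82
nΣxy − ΣxΣy = 64215.28 − 63704.59 = 510.69
nΣx² − (Σx)² = 96631.56 − 96286.09 = 345.47; nΣy² − (Σy)² = 43715.56 − 42148.09 = 1567.47
r = 510.69 / √(345.47 × 1567.47) = 510.69 / 735.8763 ≈ 0.694

0.694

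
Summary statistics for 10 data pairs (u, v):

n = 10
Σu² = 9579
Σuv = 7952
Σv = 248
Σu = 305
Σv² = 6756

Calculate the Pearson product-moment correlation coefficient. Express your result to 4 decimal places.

r = (nΣuv − ΣuΣv) / √[(nΣu² − (Σu)²)(nΣv² − (Σv)²)]
Numerator: 10×7952 − 305×248 = 3880
Denominator: √[(95790 − 93025)(67560 − 61504)] = √[2765 × 6056] = 4092.0459
r = 3880 / 4092.0459 ≈ 0.9482

0.9482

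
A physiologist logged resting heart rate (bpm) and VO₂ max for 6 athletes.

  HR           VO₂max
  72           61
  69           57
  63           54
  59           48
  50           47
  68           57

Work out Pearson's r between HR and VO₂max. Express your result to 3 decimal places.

0.949

n = 6, Σx = 381, Σy = 324, Σx² = 24519, Σy² = 17648, Σxy = 20785
nΣxy − ΣxΣy = 124710 − 123444 = 1266
nΣx² − (Σx)² = 147114 − 145161 = 1953; nΣy² − (Σy)² = 105888 − 104976 = 912
r = 1266 / √(1953 × 912) = 1266 / 1334.5921 ≈ 0.949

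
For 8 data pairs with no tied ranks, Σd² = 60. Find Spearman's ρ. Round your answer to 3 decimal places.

ρ = 1 − 6Σd² / [n(n²−1)] = 1 − 6×60 / (8×63)
  = 1 − 360/504 = 1 − 0.7143 ≈ 0.286

0.286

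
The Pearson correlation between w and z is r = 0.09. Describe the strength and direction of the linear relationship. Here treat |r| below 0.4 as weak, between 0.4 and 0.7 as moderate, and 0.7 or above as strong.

weak positive

r = 0.09 > 0 so the relationship is positive.
|r| = 0.09, which falls in the weak range.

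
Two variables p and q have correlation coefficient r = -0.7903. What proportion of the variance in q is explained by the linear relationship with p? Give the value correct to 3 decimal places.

0.625

r² = (-0.7903)² = 0.625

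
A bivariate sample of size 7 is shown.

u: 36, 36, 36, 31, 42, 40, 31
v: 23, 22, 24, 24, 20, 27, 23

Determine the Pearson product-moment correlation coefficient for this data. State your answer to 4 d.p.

n = 7, Σu = 252, Σv = 163, Σu² = 9174, Σv² = 3823, Σuv = 5861
nΣuv − ΣuΣv = 41027 − 41076 = -49
nΣu² − (Σu)² = 64218 − 63504 = 714; nΣv² − (Σv)² = 26761 − 26569 = 192
r = -49 / √(714 × 192) = -49 / 370.2540 ≈ -0.1323

-0.1323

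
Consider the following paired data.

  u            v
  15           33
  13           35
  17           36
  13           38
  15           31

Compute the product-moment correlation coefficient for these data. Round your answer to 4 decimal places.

n = 5, Σu = 73, Σv = 173, Σu² = 1077, Σv² = 6015, Σuv = 2521
nΣuv − ΣuΣv = 12605 − 12629 = -24
nΣu² − (Σu)² = 5385 − 5329 = 56; nΣv² − (Σv)² = 30075 − 29929 = 146
r = -24 / √(56 × 146) = -24 / 90.4212 ≈ -0.2654

-0.2654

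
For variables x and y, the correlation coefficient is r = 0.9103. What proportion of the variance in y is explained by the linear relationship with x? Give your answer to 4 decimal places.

r² = (0.9103)² = 0.8286

0.8286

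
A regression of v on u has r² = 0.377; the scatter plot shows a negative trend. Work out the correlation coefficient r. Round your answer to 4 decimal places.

-0.6140

|r| = √0.377 = 0.6140
The association is negative, so r = −0.6140.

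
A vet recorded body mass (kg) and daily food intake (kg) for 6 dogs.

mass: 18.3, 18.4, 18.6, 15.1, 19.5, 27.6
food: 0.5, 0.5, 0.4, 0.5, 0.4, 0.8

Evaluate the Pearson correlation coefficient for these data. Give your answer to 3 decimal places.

0.812

n = 6, Σx = 117.5, Σy = 3.1, Σx² = 2389.43, Σy² = 1.71, Σxy = 63.22
nΣxy − ΣxΣy = 379.32 − 364.25 = 15.07
nΣx² − (Σx)² = 14336.58 − 13806.25 = 530.33; nΣy² − (Σy)² = 10.26 − 9.61 = 0.65
r = 15.07 / √(530.33 × 0.65) = 15.07 / 18.5665 ≈ 0.812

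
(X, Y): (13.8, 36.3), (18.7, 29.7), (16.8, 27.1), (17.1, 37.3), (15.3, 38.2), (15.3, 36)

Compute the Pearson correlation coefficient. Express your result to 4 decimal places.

n = 6, ΣX = 97, ΣY = 204.6, ΣX² = 1582.96, ΣY² = 7080.72, ΣXY = 3284.7
nΣXY − ΣXΣY = 19708.2 − 19846.2 = -138
nΣX² − (ΣX)² = 9497.76 − 9409 = 88.76; nΣY² − (ΣY)² = 42484.32 − 41861.16 = 623.16
r = -138 / √(88.76 × 623.16) = -138 / 235.1844 ≈ -0.5868

-0.5868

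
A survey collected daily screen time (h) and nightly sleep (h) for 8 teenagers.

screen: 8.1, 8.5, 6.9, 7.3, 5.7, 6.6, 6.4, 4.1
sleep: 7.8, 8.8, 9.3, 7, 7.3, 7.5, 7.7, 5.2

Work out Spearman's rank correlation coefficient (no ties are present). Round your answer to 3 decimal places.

Rank screen: 7, 8, 5, 6, 2, 4, 3, 1
Rank sleep: 6, 7, 8, 2, 3, 4, 5, 1
d = rank(screen) − rank(sleep): 1, 1, -3, 4, -1, 0, -2, 0; Σd² = 32
ρ = 1 − 6Σd² / [n(n²−1)] = 1 − 6×32 / (8×63) = 1 − 192/504 ≈ 0.619

0.619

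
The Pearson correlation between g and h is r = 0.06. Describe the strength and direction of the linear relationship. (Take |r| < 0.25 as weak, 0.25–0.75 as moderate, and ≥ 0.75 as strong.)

weak positive

r = 0.06 > 0 so the relationship is positive.
|r| = 0.06, which falls in the weak range.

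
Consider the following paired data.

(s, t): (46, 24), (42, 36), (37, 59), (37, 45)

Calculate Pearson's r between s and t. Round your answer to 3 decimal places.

-0.922

n = 4, Σs = 162, Σt = 164, Σs² = 6618, Σt² = 7378, Σst = 6464
nΣst − ΣsΣt = 25856 − 26568 = -712
nΣs² − (Σs)² = 26472 − 26244 = 228; nΣt² − (Σt)² = 29512 − 26896 = 2616
r = -712 / √(228 × 2616) = -712 / 772.3005 ≈ -0.922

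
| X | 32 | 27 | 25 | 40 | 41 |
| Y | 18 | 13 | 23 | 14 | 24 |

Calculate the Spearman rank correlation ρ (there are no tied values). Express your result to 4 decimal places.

0.3000

Rank X: 3, 2, 1, 4, 5
Rank Y: 3, 1, 4, 2, 5
d = rank(X) − rank(Y): 0, 1, -3, 2, 0; Σd² = 14
ρ = 1 − 6Σd² / [n(n²−1)] = 1 − 6×14 / (5×24) = 1 − 84/120 ≈ 0.3000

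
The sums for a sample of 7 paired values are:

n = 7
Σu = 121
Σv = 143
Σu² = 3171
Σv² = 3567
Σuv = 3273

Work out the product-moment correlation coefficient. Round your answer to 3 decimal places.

0.960

r = (nΣuv − ΣuΣv) / √[(nΣu² − (Σu)²)(nΣv² − (Σv)²)]
Numerator: 7×3273 − 121×143 = 5608
Denominator: √[(22197 − 14641)(24969 − 20449)] = √[7556 × 4520] = 5844.0671
r = 5608 / 5844.0671 ≈ 0.960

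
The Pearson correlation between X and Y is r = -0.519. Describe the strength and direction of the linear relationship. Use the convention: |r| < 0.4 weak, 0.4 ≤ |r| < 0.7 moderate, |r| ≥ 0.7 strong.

r = -0.519 < 0 so the relationship is negative.
|r| = 0.519, which falls in the moderate range.

moderate negative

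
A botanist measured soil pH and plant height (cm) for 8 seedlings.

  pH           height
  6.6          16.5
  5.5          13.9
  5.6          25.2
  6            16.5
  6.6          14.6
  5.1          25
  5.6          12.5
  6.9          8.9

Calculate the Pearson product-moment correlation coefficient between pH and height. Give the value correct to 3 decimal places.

-0.624

n = 8, Σx = 47.9, Σy = 133.1, Σx² = 289.71, Σy² = 2446.37, Σxy = 780.74
nΣxy − ΣxΣy = 6245.92 − 6375.49 = -129.57
nΣx² − (Σx)² = 2317.68 − 2294.41 = 23.27; nΣy² − (Σy)² = 19570.96 − 17715.61 = 1855.35
r = -129.57 / √(23.27 × 1855.35) = -129.57 / 207.7835 ≈ -0.624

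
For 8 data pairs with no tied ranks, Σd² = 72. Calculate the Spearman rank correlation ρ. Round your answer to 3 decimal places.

ρ = 1 − 6Σd² / [n(n²−1)] = 1 − 6×72 / (8×63)
  = 1 − 432/504 = 1 − 0.8571 ≈ 0.143

0.143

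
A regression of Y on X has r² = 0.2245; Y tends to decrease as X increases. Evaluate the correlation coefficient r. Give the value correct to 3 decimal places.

-0.474

|r| = √0.2245 = 0.474
The association is negative, so r = −0.474.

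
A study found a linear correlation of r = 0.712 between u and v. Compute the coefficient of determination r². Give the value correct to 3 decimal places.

r² = (0.712)² = 0.507

0.507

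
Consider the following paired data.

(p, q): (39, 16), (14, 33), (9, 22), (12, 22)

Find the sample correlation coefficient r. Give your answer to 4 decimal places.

-0.5869

n = 4, Σp = 74, Σq = 93, Σp² = 1942, Σq² = 2313, Σpq = 1548
nΣpq − ΣpΣq = 6192 − 6882 = -690
nΣp² − (Σp)² = 7768 − 5476 = 2292; nΣq² − (Σq)² = 9252 − 8649 = 603
r = -690 / √(2292 × 603) = -690 / 1175.6173 ≈ -0.5869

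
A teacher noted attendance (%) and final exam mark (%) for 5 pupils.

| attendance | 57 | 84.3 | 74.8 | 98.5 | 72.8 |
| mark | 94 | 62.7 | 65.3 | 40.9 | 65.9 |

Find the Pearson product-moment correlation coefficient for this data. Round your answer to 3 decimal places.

-0.970

n = 5, Σx = 387.4, Σy = 328.8, Σx² = 30952.62, Σy² = 23047, Σxy = 24354.22
nΣxy − ΣxΣy = 121771.1 − 127377.12 = -5606.02
nΣx² − (Σx)² = 154763.1 − 150078.76 = 4684.34; nΣy² − (Σy)² = 115235 − 108109.44 = 7125.56
r = -5606.02 / √(4684.34 × 7125.56) = -5606.02 / 5777.4169 ≈ -0.970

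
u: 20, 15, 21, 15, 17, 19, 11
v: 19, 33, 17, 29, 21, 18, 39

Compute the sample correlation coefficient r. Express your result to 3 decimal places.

-0.959

n = 7, Σu = 118, Σv = 176, Σu² = 2062, Σv² = 4866, Σuv = 2795
nΣuv − ΣuΣv = 19565 − 20768 = -1203
nΣu² − (Σu)² = 14434 − 13924 = 510; nΣv² − (Σv)² = 34062 − 30976 = 3086
r = -1203 / √(510 × 3086) = -1203 / 1254.5358 ≈ -0.959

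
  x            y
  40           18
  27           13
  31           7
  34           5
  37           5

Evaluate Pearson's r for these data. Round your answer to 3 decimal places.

0.177

n = 5, Σx = 169, Σy = 48, Σx² = 5815, Σy² = 592, Σxy = 1643
nΣxy − ΣxΣy = 8215 − 8112 = 103
nΣx² − (Σx)² = 29075 − 28561 = 514; nΣy² − (Σy)² = 2960 − 2304 = 656
r = 103 / √(514 × 656) = 103 / 580.6755 ≈ 0.177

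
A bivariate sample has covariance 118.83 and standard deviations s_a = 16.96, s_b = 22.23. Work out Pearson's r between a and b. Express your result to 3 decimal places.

0.315

r = Cov(a,b) / (s_a · s_b) = 118.83 / (16.96 × 22.23)
  = 118.83 / 377.0208 ≈ 0.315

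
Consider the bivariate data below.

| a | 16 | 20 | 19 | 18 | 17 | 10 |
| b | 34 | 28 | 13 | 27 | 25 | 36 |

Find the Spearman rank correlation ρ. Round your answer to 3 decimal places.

Rank a: 2, 6, 5, 4, 3, 1
Rank b: 5, 4, 1, 3, 2, 6
d = rank(a) − rank(b): -3, 2, 4, 1, 1, -5; Σd² = 56
ρ = 1 − 6Σd² / [n(n²−1)] = 1 − 6×56 / (6×35) = 1 − 336/210 ≈ -0.600

-0.600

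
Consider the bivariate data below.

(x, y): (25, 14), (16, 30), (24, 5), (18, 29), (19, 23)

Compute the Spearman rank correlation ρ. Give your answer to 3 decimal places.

-0.900

Rank x: 5, 1, 4, 2, 3
Rank y: 2, 5, 1, 4, 3
d = rank(x) − rank(y): 3, -4, 3, -2, 0; Σd² = 38
ρ = 1 − 6Σd² / [n(n²−1)] = 1 − 6×38 / (5×24) = 1 − 228/120 ≈ -0.900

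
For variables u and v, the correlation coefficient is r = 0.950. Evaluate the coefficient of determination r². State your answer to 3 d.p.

r² = (0.950)² = 0.903

0.903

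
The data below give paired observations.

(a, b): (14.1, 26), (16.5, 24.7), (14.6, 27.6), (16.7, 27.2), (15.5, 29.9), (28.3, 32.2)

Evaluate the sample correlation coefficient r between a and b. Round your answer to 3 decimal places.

0.739

n = 6, Σa = 105.7, Σb = 167.6, Σa² = 2004.25, Σb² = 4718.54, Σab = 3006.06
nΣab − ΣaΣb = 18036.36 − 17715.32 = 321.04
nΣa² − (Σa)² = 12025.5 − 11172.49 = 853.01; nΣb² − (Σb)² = 28311.24 − 28089.76 = 221.48
r = 321.04 / √(853.01 × 221.48) = 321.04 / 434.6546 ≈ 0.739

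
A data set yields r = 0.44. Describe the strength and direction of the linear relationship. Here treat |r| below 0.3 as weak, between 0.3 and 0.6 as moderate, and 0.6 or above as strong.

moderate positive

r = 0.44 > 0 so the relationship is positive.
|r| = 0.44, which falls in the moderate range.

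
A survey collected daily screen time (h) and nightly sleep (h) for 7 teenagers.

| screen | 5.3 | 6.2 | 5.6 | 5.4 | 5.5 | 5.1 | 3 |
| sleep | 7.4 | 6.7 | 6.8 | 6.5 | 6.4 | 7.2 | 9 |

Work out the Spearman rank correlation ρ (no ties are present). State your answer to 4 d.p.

-0.6786

Rank screen: 3, 7, 6, 4, 5, 2, 1
Rank sleep: 6, 3, 4, 2, 1, 5, 7
d = rank(screen) − rank(sleep): -3, 4, 2, 2, 4, -3, -6; Σd² = 94
ρ = 1 − 6Σd² / [n(n²−1)] = 1 − 6×94 / (7×48) = 1 − 564/336 ≈ -0.6786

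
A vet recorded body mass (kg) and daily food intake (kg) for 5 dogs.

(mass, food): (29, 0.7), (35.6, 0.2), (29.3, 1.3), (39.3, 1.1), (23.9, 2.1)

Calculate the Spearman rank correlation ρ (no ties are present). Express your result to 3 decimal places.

-0.500

Rank mass: 2, 4, 3, 5, 1
Rank food: 2, 1, 4, 3, 5
d = rank(mass) − rank(food): 0, 3, -1, 2, -4; Σd² = 30
ρ = 1 − 6Σd² / [n(n²−1)] = 1 − 6×30 / (5×24) = 1 − 180/120 ≈ -0.500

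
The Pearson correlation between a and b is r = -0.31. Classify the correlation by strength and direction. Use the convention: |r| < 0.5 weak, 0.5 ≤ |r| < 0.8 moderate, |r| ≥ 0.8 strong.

weak negative

r = -0.31 < 0 so the relationship is negative.
|r| = 0.31, which falls in the weak range.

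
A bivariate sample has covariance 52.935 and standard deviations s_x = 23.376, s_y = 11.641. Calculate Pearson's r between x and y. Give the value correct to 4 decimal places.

0.1945

r = Cov(x,y) / (s_x · s_y) = 52.935 / (23.376 × 11.641)
  = 52.935 / 272.1200 ≈ 0.1945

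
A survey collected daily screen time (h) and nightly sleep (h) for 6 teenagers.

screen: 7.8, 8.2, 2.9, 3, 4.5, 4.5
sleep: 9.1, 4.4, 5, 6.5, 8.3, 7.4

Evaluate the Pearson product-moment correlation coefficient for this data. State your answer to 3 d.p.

0.099

n = 6, Σx = 30.9, Σy = 40.7, Σx² = 185.99, Σy² = 293.07, Σxy = 211.71
nΣxy − ΣxΣy = 1270.26 − 1257.63 = 12.63
nΣx² − (Σx)² = 1115.94 − 954.81 = 161.13; nΣy² − (Σy)² = 1758.42 − 1656.49 = 101.93
r = 12.63 / √(161.13 × 101.93) = 12.63 / 128.1561 ≈ 0.099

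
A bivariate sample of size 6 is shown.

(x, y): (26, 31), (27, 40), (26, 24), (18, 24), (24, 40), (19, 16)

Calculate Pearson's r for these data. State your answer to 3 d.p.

n = 6, Σx = 140, Σy = 175, Σx² = 3342, Σy² = 5569, Σxy = 4206
nΣxy − ΣxΣy = 25236 − 24500 = 736
nΣx² − (Σx)² = 20052 − 19600 = 452; nΣy² − (Σy)² = 33414 − 30625 = 2789
r = 736 / √(452 × 2789) = 736 / 1122.7769 ≈ 0.656

0.656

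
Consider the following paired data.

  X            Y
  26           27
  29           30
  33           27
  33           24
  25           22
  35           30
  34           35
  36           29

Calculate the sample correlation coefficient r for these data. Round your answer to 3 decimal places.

0.522

n = 8, ΣX = 251, ΣY = 224, ΣX² = 7997, ΣY² = 6384, ΣXY = 7089
nΣXY − ΣXΣY = 56712 − 56224 = 488
nΣX² − (ΣX)² = 63976 − 63001 = 975; nΣY² − (ΣY)² = 51072 − 50176 = 896
r = 488 / √(975 × 896) = 488 / 934.6657 ≈ 0.522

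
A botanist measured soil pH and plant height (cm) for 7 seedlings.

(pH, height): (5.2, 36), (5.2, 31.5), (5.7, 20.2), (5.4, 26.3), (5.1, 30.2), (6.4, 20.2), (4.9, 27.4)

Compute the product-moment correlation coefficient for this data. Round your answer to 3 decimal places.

n = 7, Σx = 37.9, Σy = 191.8, Σx² = 206.71, Σy² = 5458.82, Σxy = 1025.72
nΣxy − ΣxΣy = 7180.04 − 7269.22 = -89.18
nΣx² − (Σx)² = 1446.97 − 1436.41 = 10.56; nΣy² − (Σy)² = 38211.74 − 36787.24 = 1424.5
r = -89.18 / √(10.56 × 1424.5) = -89.18 / 122.6488 ≈ -0.727

-0.727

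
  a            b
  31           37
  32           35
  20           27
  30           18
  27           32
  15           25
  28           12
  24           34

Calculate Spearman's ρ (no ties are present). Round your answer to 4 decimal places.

0.3810

Rank a: 7, 8, 2, 6, 4, 1, 5, 3
Rank b: 8, 7, 4, 2, 5, 3, 1, 6
d = rank(a) − rank(b): -1, 1, -2, 4, -1, -2, 4, -3; Σd² = 52
ρ = 1 − 6Σd² / [n(n²−1)] = 1 − 6×52 / (8×63) = 1 − 312/504 ≈ 0.3810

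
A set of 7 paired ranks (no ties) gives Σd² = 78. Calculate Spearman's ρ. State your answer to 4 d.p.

ρ = 1 − 6Σd² / [n(n²−1)] = 1 − 6×78 / (7×48)
  = 1 − 468/336 = 1 − 1.39286 ≈ -0.3929

-0.3929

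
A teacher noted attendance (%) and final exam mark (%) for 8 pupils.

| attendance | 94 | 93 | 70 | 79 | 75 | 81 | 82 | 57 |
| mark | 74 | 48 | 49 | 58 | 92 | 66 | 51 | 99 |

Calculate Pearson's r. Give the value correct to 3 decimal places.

n = 8, Σx = 631, Σy = 537, Σx² = 50785, Σy² = 38767, Σxy = 41503
nΣxy − ΣxΣy = 332024 − 338847 = -6823
nΣx² − (Σx)² = 406280 − 398161 = 8119; nΣy² − (Σy)² = 310136 − 288369 = 21767
r = -6823 / √(8119 × 21767) = -6823 / 13293.8434 ≈ -0.513

-0.513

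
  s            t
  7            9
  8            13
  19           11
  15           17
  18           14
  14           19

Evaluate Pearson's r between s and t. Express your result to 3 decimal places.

n = 6, Σs = 81, Σt = 83, Σs² = 1219, Σt² = 1217, Σst = 1149
nΣst − ΣsΣt = 6894 − 6723 = 171
nΣs² − (Σs)² = 7314 − 6561 = 753; nΣt² − (Σt)² = 7302 − 6889 = 413
r = 171 / √(753 × 413) = 171 / 557.6639 ≈ 0.307

0.307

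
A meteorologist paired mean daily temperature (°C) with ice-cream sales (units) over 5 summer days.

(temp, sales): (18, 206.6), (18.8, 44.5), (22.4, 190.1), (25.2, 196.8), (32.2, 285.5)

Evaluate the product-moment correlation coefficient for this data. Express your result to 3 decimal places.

0.713

n = 5, Σx = 116.6, Σy = 923.5, Σx² = 2851.08, Σy² = 201042.31, Σxy = 22966.1
nΣxy − ΣxΣy = 114830.5 − 107680.1 = 7150.4
nΣx² − (Σx)² = 14255.4 − 13595.56 = 659.84; nΣy² − (Σy)² = 1005211.55 − 852852.25 = 152359.3
r = 7150.4 / √(659.84 × 152359.3) = 7150.4 / 10026.6026 ≈ 0.713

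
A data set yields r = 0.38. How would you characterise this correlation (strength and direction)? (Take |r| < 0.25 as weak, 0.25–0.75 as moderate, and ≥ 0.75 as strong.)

moderate positive

r = 0.38 > 0 so the relationship is positive.
|r| = 0.38, which falls in the moderate range.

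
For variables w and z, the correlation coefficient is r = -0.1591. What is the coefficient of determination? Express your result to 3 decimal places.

0.025

r² = (-0.1591)² = 0.025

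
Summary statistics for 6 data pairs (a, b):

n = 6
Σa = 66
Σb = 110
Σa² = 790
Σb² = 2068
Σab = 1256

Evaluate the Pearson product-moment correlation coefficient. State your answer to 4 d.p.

r = (nΣab − ΣaΣb) / √[(nΣa² − (Σa)²)(nΣb² − (Σb)²)]
Numerator: 6×1256 − 66×110 = 276
Denominator: √[(4740 − 4356)(12408 − 12100)] = √[384 × 308] = 343.9070
r = 276 / 343.9070 ≈ 0.8025

0.8025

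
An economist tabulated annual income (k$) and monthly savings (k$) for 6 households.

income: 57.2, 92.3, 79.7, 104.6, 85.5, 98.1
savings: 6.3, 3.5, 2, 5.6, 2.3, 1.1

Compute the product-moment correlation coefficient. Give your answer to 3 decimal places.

n = 6, Σx = 517.4, Σy = 20.8, Σx² = 46018.24, Σy² = 93.8, Σxy = 1733.13
nΣxy − ΣxΣy = 10398.78 − 10761.92 = -363.14
nΣx² − (Σx)² = 276109.44 − 267702.76 = 8406.68; nΣy² − (Σy)² = 562.8 − 432.64 = 130.16
r = -363.14 / √(8406.68 × 130.16) = -363.14 / 1046.0466 ≈ -0.347

-0.347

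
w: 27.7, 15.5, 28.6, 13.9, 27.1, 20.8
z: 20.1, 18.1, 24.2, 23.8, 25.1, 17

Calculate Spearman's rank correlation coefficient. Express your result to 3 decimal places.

0.371

Rank w: 5, 2, 6, 1, 4, 3
Rank z: 3, 2, 5, 4, 6, 1
d = rank(w) − rank(z): 2, 0, 1, -3, -2, 2; Σd² = 22
ρ = 1 − 6Σd² / [n(n²−1)] = 1 − 6×22 / (6×35) = 1 − 132/210 ≈ 0.371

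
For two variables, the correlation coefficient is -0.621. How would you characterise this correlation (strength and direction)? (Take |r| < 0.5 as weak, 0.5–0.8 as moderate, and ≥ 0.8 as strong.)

r = -0.621 < 0 so the relationship is negative.
|r| = 0.621, which falls in the moderate range.

moderate negative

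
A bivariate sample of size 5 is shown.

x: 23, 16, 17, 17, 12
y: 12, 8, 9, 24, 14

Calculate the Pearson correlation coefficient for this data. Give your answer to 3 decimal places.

-0.060

n = 5, Σx = 85, Σy = 67, Σx² = 1507, Σy² = 1061, Σxy = 1133
nΣxy − ΣxΣy = 5665 − 5695 = -30
nΣx² − (Σx)² = 7535 − 7225 = 310; nΣy² − (Σy)² = 5305 − 4489 = 816
r = -30 / √(310 × 816) = -30 / 502.9513 ≈ -0.060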